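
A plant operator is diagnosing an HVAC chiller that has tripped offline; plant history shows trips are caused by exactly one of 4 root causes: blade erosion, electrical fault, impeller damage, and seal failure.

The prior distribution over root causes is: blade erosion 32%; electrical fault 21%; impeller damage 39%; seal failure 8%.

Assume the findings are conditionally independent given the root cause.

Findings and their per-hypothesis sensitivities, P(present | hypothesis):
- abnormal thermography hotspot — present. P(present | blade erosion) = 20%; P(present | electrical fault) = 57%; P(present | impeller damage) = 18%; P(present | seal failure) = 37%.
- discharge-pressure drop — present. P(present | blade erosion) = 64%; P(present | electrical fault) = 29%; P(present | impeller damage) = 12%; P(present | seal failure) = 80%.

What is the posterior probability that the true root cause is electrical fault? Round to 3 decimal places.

By Bayes' rule with conditional independence, the unnormalized weight for each hypothesis is prior × ∏ likelihoods:
  blade erosion: 0.32 × 0.20 × 0.64 = 0.04096
  electrical fault: 0.21 × 0.57 × 0.29 = 0.034713
  impeller damage: 0.39 × 0.18 × 0.12 = 0.008424
  seal failure: 0.08 × 0.37 × 0.80 = 0.02368
The unnormalized weights sum to 0.10778.
P(electrical fault | evidence) = 0.034713 / 0.10778 ≈ 0.322.

0.322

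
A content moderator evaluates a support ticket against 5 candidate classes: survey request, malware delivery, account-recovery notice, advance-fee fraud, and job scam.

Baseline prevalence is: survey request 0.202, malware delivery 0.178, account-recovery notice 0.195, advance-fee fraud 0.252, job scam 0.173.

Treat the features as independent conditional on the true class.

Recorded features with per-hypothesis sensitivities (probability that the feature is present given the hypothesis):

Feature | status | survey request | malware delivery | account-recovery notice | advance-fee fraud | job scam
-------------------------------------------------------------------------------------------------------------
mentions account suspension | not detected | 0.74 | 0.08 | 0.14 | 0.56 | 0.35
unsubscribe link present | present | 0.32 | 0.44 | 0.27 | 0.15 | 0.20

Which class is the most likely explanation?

For each hypothesis, the unnormalized posterior weight is prior × product of the feature likelihoods (using 1 − P(present | H) for each absent feature):
  survey request: 0.202 × (1 − 0.74) × 0.32 = 0.016806
  malware delivery: 0.178 × (1 − 0.08) × 0.44 = 0.072054
  account-recovery notice: 0.195 × (1 − 0.14) × 0.27 = 0.045279
  advance-fee fraud: 0.252 × (1 − 0.56) × 0.15 = 0.016632
  job scam: 0.173 × (1 − 0.35) × 0.20 = 0.02249
The unnormalized weights sum to 0.17326.
P(survey request | evidence) ≈ 0.016806 / 0.17326 ≈ 0.097
P(malware delivery | evidence) ≈ 0.072054 / 0.17326 ≈ 0.416
P(account-recovery notice | evidence) ≈ 0.045279 / 0.17326 ≈ 0.261
P(advance-fee fraud | evidence) ≈ 0.016632 / 0.17326 ≈ 0.096
P(job scam | evidence) ≈ 0.02249 / 0.17326 ≈ 0.130
The largest is 0.416, so malware delivery is most probable.

malware delivery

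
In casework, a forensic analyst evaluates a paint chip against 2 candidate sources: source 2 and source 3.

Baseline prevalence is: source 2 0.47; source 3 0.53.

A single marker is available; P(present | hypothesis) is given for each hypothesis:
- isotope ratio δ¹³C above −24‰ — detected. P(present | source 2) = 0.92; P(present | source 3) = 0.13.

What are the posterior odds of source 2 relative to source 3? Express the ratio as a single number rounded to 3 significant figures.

Unnormalized posterior weight (prior times the marker likelihood) for each of the two hypotheses:
  source 2: 0.47 × 0.92 = 0.4324
  source 3: 0.53 × 0.13 = 0.0689
Posterior odds = 0.4324 / 0.0689 ≈ 6.28.

6.28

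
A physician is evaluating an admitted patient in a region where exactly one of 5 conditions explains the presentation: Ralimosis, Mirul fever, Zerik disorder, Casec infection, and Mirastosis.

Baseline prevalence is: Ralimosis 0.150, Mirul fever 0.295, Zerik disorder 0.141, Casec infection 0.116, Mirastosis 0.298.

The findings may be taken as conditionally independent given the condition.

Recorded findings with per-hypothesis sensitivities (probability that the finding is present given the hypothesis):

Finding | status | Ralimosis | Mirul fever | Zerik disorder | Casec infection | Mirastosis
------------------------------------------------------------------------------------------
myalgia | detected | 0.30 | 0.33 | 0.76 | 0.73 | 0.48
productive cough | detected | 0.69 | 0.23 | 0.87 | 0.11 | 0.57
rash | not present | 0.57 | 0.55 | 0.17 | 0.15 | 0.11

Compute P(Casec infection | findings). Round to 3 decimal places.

0.044

Multiply each prior by the joint likelihood of the evidence pattern (using 1 − P(present | H) for each absent finding):
  Ralimosis: 0.150 × 0.30 × 0.69 × (1 − 0.57) = 0.013352
  Mirul fever: 0.295 × 0.33 × 0.23 × (1 − 0.55) = 0.010076
  Zerik disorder: 0.141 × 0.76 × 0.87 × (1 − 0.17) = 0.07738
  Casec infection: 0.116 × 0.73 × 0.11 × (1 − 0.15) = 0.0079176
  Mirastosis: 0.298 × 0.48 × 0.57 × (1 − 0.11) = 0.072564
Marginal likelihood of the evidence = 0.18129.
P(Casec infection | evidence) = 0.0079176 / 0.18129 ≈ 0.044.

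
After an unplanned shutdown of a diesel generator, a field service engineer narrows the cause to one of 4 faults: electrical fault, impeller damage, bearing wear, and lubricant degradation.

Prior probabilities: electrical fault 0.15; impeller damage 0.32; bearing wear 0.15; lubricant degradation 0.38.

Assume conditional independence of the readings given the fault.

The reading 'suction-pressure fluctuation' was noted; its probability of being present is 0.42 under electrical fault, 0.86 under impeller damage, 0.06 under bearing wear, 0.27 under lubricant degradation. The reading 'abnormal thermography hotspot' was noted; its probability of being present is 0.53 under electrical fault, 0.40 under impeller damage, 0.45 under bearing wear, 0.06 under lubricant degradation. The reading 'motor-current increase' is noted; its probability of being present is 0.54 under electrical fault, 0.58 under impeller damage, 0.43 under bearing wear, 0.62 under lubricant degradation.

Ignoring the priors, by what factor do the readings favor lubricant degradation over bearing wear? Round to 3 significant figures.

The Bayes factor is the ratio of the joint likelihoods of the reading pattern under the two hypotheses.
  lubricant degradation: 0.27 × 0.06 × 0.62 = 0.010044
  bearing wear: 0.06 × 0.45 × 0.43 = 0.01161
Bayes factor = 0.010044 / 0.01161 ≈ 0.865

0.865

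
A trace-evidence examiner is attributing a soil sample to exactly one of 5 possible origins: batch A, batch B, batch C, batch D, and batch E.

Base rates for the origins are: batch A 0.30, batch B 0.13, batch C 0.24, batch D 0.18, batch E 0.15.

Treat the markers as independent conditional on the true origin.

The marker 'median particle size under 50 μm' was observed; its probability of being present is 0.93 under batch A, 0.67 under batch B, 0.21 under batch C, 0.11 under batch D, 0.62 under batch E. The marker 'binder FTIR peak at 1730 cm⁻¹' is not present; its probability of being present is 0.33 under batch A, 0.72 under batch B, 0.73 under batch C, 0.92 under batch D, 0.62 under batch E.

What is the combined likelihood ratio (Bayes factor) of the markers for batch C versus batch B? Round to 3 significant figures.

0.302

Take the product of per-marker likelihoods under each hypothesis (using 1 − P(present | H) for each absent marker), then divide.
  batch C: 0.21 × (1 − 0.73) = 0.0567
  batch B: 0.67 × (1 − 0.72) = 0.1876
Bayes factor = 0.0567 / 0.1876 ≈ 0.302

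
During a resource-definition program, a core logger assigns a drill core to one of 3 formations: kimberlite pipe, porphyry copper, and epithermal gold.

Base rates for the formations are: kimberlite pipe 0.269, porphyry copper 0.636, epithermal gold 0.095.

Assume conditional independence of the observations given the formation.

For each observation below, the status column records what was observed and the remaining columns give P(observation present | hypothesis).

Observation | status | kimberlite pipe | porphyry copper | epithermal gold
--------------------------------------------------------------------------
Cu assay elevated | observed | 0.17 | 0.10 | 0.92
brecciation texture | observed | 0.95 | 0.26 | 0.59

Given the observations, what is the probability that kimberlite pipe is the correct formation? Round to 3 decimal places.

0.389

For each hypothesis, the unnormalized posterior weight is prior × product of the observation likelihoods:
  kimberlite pipe: 0.269 × 0.17 × 0.95 = 0.043444
  porphyry copper: 0.636 × 0.10 × 0.26 = 0.016536
  epithermal gold: 0.095 × 0.92 × 0.59 = 0.051566
Normalizing constant Z = 0.043444 + 0.016536 + 0.051566 = 0.11155.
P(kimberlite pipe | evidence) = 0.043444 / 0.11155 ≈ 0.389.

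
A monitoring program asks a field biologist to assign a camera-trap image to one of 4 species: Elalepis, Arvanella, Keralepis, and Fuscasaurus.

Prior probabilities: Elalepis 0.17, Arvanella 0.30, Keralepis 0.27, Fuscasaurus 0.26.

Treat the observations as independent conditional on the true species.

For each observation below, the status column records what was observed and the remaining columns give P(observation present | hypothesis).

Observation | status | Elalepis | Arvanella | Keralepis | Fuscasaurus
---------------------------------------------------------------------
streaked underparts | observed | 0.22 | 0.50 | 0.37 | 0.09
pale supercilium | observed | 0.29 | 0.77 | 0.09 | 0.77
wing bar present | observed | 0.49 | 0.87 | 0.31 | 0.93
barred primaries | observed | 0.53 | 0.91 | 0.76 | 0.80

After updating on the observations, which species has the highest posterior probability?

Arvanella

By Bayes' rule with conditional independence, the unnormalized weight for each hypothesis is prior × ∏ likelihoods:
  Elalepis: 0.17 × 0.22 × 0.29 × 0.49 × 0.53 = 0.0028167
  Arvanella: 0.30 × 0.50 × 0.77 × 0.87 × 0.91 = 0.091441
  Keralepis: 0.27 × 0.37 × 0.09 × 0.31 × 0.76 = 0.0021183
  Fuscasaurus: 0.26 × 0.09 × 0.77 × 0.93 × 0.80 = 0.013405
Normalizing constant Z = 0.0028167 + 0.091441 + 0.0021183 + 0.013405 = 0.10978.
P(Elalepis | evidence) ≈ 0.0028167 / 0.10978 ≈ 0.026
P(Arvanella | evidence) ≈ 0.091441 / 0.10978 ≈ 0.833
P(Keralepis | evidence) ≈ 0.0021183 / 0.10978 ≈ 0.019
P(Fuscasaurus | evidence) ≈ 0.013405 / 0.10978 ≈ 0.122
The largest is 0.833, so Arvanella is most probable.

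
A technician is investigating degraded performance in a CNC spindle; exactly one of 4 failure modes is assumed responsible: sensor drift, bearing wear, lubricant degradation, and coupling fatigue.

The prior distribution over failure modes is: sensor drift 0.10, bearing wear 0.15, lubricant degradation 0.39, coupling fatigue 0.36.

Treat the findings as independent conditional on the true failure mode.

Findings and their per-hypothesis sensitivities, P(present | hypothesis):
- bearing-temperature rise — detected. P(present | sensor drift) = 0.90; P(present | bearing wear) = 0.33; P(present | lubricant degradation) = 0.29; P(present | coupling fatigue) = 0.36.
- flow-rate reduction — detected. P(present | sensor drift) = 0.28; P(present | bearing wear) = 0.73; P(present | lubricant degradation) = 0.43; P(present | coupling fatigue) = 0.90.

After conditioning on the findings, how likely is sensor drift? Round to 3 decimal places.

0.111

For each hypothesis, the unnormalized posterior weight is prior × product of the finding likelihoods:
  sensor drift: 0.10 × 0.90 × 0.28 = 0.0252
  bearing wear: 0.15 × 0.33 × 0.73 = 0.036135
  lubricant degradation: 0.39 × 0.29 × 0.43 = 0.048633
  coupling fatigue: 0.36 × 0.36 × 0.90 = 0.11664
Marginal likelihood of the evidence = 0.22661.
P(sensor drift | evidence) = 0.0252 / 0.22661 ≈ 0.111.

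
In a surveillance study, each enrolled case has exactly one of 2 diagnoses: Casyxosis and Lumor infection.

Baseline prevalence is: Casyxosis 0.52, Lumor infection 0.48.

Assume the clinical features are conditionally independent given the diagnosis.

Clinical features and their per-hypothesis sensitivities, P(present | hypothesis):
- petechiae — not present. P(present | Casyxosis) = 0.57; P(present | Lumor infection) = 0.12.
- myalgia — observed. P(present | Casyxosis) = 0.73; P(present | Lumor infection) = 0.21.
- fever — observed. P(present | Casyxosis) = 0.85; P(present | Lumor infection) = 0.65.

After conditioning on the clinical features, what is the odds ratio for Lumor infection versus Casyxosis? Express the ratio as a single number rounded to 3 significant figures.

Posterior odds equal prior odds times the likelihood ratio; only the two competing hypotheses matter (using 1 − P(present | H) for each absent clinical feature).
  Lumor infection: 0.48 × (1 − 0.12) × 0.21 × 0.65 = 0.057658
  Casyxosis: 0.52 × (1 − 0.57) × 0.73 × 0.85 = 0.13874
Odds(Lumor infection : Casyxosis) = 0.057658 / 0.13874 ≈ 0.416.

0.416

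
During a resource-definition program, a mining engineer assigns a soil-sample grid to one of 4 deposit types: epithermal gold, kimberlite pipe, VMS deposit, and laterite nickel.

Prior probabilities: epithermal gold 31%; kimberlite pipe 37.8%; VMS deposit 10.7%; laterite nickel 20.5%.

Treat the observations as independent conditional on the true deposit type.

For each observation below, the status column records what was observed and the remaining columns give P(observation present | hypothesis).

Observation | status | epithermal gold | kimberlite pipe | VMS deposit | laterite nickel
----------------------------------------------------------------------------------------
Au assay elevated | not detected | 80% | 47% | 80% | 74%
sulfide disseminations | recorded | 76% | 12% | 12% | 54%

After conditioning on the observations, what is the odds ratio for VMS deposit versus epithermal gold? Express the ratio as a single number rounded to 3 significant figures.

The normalizing constant cancels in an odds ratio, so compute prior × likelihood for the two hypotheses only (using 1 − P(present | H) for each absent observation):
  VMS deposit: 0.107 × (1 − 0.80) × 0.12 = 0.002568
  epithermal gold: 0.310 × (1 − 0.80) × 0.76 = 0.04712
Posterior odds = 0.002568 / 0.04712 ≈ 0.0545.

0.0545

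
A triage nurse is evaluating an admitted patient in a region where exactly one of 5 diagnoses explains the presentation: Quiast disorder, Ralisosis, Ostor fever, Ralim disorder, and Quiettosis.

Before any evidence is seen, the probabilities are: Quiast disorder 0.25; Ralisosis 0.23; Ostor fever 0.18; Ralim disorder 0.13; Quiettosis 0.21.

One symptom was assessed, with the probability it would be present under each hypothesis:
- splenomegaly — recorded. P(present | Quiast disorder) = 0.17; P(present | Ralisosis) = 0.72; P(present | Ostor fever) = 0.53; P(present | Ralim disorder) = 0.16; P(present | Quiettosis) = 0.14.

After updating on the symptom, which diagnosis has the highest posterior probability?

Multiply each prior by the likelihood of the symptom:
  Quiast disorder: 0.25 × 0.17 = 0.0425
  Ralisosis: 0.23 × 0.72 = 0.1656
  Ostor fever: 0.18 × 0.53 = 0.0954
  Ralim disorder: 0.13 × 0.16 = 0.0208
  Quiettosis: 0.21 × 0.14 = 0.0294
The unnormalized weights sum to 0.3537.
P(Quiast disorder | evidence) ≈ 0.0425 / 0.3537 ≈ 0.120
P(Ralisosis | evidence) ≈ 0.1656 / 0.3537 ≈ 0.468
P(Ostor fever | evidence) ≈ 0.0954 / 0.3537 ≈ 0.270
P(Ralim disorder | evidence) ≈ 0.0208 / 0.3537 ≈ 0.059
P(Quiettosis | evidence) ≈ 0.0294 / 0.3537 ≈ 0.083
The largest is 0.468, so Ralisosis is most probable.

Ralisosis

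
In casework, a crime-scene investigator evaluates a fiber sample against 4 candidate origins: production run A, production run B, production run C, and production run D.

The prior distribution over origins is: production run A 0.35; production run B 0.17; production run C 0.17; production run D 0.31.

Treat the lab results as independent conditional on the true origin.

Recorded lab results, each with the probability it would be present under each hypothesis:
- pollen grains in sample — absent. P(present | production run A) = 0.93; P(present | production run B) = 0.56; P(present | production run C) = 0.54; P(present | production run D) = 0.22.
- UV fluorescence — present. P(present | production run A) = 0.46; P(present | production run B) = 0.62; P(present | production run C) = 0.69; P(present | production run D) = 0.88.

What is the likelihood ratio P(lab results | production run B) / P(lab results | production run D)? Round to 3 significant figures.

The Bayes factor is the ratio of the joint likelihoods of the lab result pattern under the two hypotheses (using 1 − P(present | H) for each absent lab result).
  production run B: (1 − 0.56) × 0.62 = 0.2728
  production run D: (1 − 0.22) × 0.88 = 0.6864
Bayes factor = 0.2728 / 0.6864 ≈ 0.397

0.397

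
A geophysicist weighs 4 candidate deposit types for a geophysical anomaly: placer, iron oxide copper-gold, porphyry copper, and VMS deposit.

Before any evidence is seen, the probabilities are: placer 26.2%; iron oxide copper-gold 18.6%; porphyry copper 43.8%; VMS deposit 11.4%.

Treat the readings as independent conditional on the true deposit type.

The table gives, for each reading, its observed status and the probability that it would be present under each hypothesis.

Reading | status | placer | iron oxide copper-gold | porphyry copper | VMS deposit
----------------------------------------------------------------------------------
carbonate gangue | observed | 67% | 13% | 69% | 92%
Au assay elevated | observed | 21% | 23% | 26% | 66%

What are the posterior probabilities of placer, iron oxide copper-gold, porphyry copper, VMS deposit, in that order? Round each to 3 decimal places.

For each hypothesis, the unnormalized posterior weight is prior × product of the reading likelihoods:
  placer: 0.262 × 0.67 × 0.21 = 0.036863
  iron oxide copper-gold: 0.186 × 0.13 × 0.23 = 0.0055614
  porphyry copper: 0.438 × 0.69 × 0.26 = 0.078577
  VMS deposit: 0.114 × 0.92 × 0.66 = 0.069221
The unnormalized weights sum to 0.19022.
P(placer | evidence) = 0.036863 / 0.19022 ≈ 0.194
P(iron oxide copper-gold | evidence) = 0.0055614 / 0.19022 ≈ 0.029
P(porphyry copper | evidence) = 0.078577 / 0.19022 ≈ 0.413
P(VMS deposit | evidence) = 0.069221 / 0.19022 ≈ 0.364

0.194, 0.029, 0.413, 0.364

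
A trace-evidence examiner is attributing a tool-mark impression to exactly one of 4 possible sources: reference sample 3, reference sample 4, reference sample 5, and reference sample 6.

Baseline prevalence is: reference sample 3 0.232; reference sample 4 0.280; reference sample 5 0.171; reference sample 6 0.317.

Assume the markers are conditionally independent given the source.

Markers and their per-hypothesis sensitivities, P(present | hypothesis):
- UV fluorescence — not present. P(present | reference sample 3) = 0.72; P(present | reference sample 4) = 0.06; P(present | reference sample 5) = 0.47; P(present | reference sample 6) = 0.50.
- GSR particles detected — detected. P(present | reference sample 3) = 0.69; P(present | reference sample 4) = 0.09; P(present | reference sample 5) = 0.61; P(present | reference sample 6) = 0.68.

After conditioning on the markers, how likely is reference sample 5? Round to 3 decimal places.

Multiply each prior by the joint likelihood of the marker pattern (using 1 − P(present | H) for each absent marker):
  reference sample 3: 0.232 × (1 − 0.72) × 0.69 = 0.044822
  reference sample 4: 0.280 × (1 − 0.06) × 0.09 = 0.023688
  reference sample 5: 0.171 × (1 − 0.47) × 0.61 = 0.055284
  reference sample 6: 0.317 × (1 − 0.50) × 0.68 = 0.10778
Normalizing constant Z = 0.044822 + 0.023688 + 0.055284 + 0.10778 = 0.23157.
P(reference sample 5 | evidence) = 0.055284 / 0.23157 ≈ 0.239.

0.239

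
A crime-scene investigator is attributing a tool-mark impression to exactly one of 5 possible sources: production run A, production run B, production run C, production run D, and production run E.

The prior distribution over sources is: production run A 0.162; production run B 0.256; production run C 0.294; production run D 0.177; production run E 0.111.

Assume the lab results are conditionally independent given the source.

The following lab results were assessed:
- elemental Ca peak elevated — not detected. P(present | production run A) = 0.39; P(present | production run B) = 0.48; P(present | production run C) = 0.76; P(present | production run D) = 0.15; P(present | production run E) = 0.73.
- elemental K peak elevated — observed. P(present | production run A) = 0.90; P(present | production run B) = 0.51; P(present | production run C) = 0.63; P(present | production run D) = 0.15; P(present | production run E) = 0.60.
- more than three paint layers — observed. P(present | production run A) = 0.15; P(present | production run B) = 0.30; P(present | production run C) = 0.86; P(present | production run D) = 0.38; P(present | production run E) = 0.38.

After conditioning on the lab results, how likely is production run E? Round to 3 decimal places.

For each hypothesis, the unnormalized posterior weight is prior × product of the lab result likelihoods (using 1 − P(present | H) for each absent lab result):
  production run A: 0.162 × (1 − 0.39) × 0.90 × 0.15 = 0.013341
  production run B: 0.256 × (1 − 0.48) × 0.51 × 0.30 = 0.020367
  production run C: 0.294 × (1 − 0.76) × 0.63 × 0.86 = 0.038229
  production run D: 0.177 × (1 − 0.15) × 0.15 × 0.38 = 0.0085757
  production run E: 0.111 × (1 − 0.73) × 0.60 × 0.38 = 0.0068332
Normalizing constant Z = 0.013341 + 0.020367 + 0.038229 + 0.0085757 + 0.0068332 = 0.087346.
P(production run E | evidence) = 0.0068332 / 0.087346 ≈ 0.078.

0.078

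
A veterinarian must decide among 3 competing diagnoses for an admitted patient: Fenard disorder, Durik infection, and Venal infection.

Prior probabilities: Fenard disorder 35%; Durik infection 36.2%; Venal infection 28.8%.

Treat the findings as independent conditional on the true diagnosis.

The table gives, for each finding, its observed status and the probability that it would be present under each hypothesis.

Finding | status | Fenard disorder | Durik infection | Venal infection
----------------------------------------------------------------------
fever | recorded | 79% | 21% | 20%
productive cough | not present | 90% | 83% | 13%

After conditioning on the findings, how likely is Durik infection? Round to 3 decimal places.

For each hypothesis, the unnormalized posterior weight is prior × product of the finding likelihoods (using 1 − P(present | H) for each absent finding):
  Fenard disorder: 0.350 × 0.79 × (1 − 0.90) = 0.02765
  Durik infection: 0.362 × 0.21 × (1 − 0.83) = 0.012923
  Venal infection: 0.288 × 0.20 × (1 − 0.13) = 0.050112
Marginal likelihood of the evidence = 0.090685.
P(Durik infection | evidence) = 0.012923 / 0.090685 ≈ 0.143.

0.143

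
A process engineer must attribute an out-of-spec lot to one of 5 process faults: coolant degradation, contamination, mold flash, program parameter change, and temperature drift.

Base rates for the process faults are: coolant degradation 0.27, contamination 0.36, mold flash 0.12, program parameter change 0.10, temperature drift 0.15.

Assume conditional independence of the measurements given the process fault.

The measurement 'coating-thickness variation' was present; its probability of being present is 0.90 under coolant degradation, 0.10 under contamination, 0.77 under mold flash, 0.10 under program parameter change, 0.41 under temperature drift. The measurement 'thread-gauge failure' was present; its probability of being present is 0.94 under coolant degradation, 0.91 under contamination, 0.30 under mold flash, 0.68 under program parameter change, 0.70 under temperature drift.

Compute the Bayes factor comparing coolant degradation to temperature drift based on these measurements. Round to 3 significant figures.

The Bayes factor is the ratio of the joint likelihoods of the measurement pattern under the two hypotheses.
  coolant degradation: 0.90 × 0.94 = 0.846
  temperature drift: 0.41 × 0.70 = 0.287
Bayes factor = 0.846 / 0.287 ≈ 2.95

2.95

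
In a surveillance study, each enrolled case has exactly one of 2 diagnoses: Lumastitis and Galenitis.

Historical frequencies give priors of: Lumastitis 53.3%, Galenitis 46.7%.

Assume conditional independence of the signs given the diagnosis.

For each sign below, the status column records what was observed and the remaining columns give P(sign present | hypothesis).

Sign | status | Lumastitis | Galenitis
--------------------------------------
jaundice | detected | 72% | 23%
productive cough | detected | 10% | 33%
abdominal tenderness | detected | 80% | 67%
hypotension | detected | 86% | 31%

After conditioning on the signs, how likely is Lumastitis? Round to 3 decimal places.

By Bayes' rule with conditional independence, the unnormalized weight for each hypothesis is prior × ∏ likelihoods:
  Lumastitis: 0.533 × 0.72 × 0.10 × 0.80 × 0.86 = 0.026403
  Galenitis: 0.467 × 0.23 × 0.33 × 0.67 × 0.31 = 0.007362
Normalizing constant Z = 0.026403 + 0.007362 = 0.033765.
P(Lumastitis | evidence) = 0.026403 / 0.033765 ≈ 0.782.

0.782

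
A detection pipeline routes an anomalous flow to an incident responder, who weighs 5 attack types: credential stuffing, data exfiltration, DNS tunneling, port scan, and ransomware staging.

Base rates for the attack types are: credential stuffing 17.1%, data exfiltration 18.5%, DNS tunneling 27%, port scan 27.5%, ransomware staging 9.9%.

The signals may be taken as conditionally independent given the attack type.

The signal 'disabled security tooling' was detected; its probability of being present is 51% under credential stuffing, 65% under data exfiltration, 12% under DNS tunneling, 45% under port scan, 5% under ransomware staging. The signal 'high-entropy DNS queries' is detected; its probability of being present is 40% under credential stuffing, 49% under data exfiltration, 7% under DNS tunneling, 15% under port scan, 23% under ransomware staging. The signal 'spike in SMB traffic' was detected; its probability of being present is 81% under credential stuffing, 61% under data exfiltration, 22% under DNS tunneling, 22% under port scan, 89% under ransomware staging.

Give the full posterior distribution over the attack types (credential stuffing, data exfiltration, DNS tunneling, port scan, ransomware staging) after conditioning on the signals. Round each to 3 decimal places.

By Bayes' rule with conditional independence, the unnormalized weight for each hypothesis is prior × ∏ likelihoods:
  credential stuffing: 0.171 × 0.51 × 0.40 × 0.81 = 0.028256
  data exfiltration: 0.185 × 0.65 × 0.49 × 0.61 = 0.035943
  DNS tunneling: 0.270 × 0.12 × 0.07 × 0.22 = 0.00049896
  port scan: 0.275 × 0.45 × 0.15 × 0.22 = 0.0040838
  ransomware staging: 0.099 × 0.05 × 0.23 × 0.89 = 0.0010133
Normalizing constant Z = 0.028256 + 0.035943 + 0.00049896 + 0.0040838 + 0.0010133 = 0.069795.
P(credential stuffing | evidence) = 0.028256 / 0.069795 ≈ 0.405
P(data exfiltration | evidence) = 0.035943 / 0.069795 ≈ 0.515
P(DNS tunneling | evidence) = 0.00049896 / 0.069795 ≈ 0.007
P(port scan | evidence) = 0.0040838 / 0.069795 ≈ 0.059
P(ransomware staging | evidence) = 0.0010133 / 0.069795 ≈ 0.015

0.405, 0.515, 0.007, 0.059, 0.015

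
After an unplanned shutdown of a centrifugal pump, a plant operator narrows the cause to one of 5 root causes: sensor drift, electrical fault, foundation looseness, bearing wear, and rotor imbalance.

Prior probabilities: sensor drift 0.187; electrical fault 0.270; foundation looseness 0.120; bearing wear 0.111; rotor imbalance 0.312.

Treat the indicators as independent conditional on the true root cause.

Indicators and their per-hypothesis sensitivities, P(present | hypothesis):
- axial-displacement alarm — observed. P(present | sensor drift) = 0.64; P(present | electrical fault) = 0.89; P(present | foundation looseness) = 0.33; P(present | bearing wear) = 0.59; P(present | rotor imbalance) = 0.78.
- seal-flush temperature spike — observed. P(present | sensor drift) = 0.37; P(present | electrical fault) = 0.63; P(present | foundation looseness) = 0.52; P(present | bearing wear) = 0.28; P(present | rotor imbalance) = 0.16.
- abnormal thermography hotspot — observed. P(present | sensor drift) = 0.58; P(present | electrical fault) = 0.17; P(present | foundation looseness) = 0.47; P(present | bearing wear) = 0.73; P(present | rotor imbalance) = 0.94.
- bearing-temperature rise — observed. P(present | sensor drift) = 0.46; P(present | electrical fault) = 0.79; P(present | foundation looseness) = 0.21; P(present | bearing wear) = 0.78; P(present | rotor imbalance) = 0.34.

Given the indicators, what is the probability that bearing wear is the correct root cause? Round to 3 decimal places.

Multiply each prior by the joint likelihood of the indicator pattern:
  sensor drift: 0.187 × 0.64 × 0.37 × 0.58 × 0.46 = 0.011814
  electrical fault: 0.270 × 0.89 × 0.63 × 0.17 × 0.79 = 0.020332
  foundation looseness: 0.120 × 0.33 × 0.52 × 0.47 × 0.21 = 0.0020324
  bearing wear: 0.111 × 0.59 × 0.28 × 0.73 × 0.78 = 0.010441
  rotor imbalance: 0.312 × 0.78 × 0.16 × 0.94 × 0.34 = 0.012444
Normalizing constant Z = 0.011814 + 0.020332 + 0.0020324 + 0.010441 + 0.012444 = 0.057064.
P(bearing wear | evidence) = 0.010441 / 0.057064 ≈ 0.183.

0.183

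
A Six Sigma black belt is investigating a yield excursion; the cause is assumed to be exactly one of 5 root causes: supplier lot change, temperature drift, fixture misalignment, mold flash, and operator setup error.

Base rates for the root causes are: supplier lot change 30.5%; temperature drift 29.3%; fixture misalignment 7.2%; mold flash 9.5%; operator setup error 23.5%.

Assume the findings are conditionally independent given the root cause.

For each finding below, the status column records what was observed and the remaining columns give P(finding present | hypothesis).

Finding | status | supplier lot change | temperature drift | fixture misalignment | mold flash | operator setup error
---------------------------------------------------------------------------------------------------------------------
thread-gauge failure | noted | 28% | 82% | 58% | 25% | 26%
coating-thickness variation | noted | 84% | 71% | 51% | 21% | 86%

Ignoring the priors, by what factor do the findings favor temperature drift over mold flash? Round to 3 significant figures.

11.1

The Bayes factor is the ratio of the joint likelihoods of the evidence pattern under the two hypotheses.
  temperature drift: 0.82 × 0.71 = 0.5822
  mold flash: 0.25 × 0.21 = 0.0525
Bayes factor = 0.5822 / 0.0525 ≈ 11.1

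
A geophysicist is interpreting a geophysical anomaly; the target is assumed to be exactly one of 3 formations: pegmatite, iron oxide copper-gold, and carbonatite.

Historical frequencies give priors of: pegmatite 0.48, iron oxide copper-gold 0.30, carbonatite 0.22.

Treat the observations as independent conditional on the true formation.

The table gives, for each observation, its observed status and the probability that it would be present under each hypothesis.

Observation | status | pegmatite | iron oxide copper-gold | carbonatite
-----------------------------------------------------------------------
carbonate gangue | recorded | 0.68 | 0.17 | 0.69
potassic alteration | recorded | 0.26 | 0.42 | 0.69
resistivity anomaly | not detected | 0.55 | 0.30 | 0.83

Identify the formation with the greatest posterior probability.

Multiply each prior by the joint likelihood of the evidence pattern (using 1 − P(present | H) for each absent observation):
  pegmatite: 0.48 × 0.68 × 0.26 × (1 − 0.55) = 0.038189
  iron oxide copper-gold: 0.30 × 0.17 × 0.42 × (1 − 0.30) = 0.014994
  carbonatite: 0.22 × 0.69 × 0.69 × (1 − 0.83) = 0.017806
The unnormalized weights sum to 0.070989.
P(pegmatite | evidence) ≈ 0.038189 / 0.070989 ≈ 0.538
P(iron oxide copper-gold | evidence) ≈ 0.014994 / 0.070989 ≈ 0.211
P(carbonatite | evidence) ≈ 0.017806 / 0.070989 ≈ 0.251
The largest is 0.538, so pegmatite is most probable.

pegmatite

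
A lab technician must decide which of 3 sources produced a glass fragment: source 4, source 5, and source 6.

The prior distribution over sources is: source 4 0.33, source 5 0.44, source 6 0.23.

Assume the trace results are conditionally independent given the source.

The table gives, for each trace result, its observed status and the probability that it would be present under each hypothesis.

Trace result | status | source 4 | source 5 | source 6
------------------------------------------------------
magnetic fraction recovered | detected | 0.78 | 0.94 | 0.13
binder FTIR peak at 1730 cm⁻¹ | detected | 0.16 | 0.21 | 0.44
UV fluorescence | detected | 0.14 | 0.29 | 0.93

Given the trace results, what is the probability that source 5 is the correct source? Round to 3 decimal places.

For each hypothesis, the unnormalized posterior weight is prior × product of the trace result likelihoods:
  source 4: 0.33 × 0.78 × 0.16 × 0.14 = 0.0057658
  source 5: 0.44 × 0.94 × 0.21 × 0.29 = 0.025188
  source 6: 0.23 × 0.13 × 0.44 × 0.93 = 0.012235
Normalizing constant Z = 0.0057658 + 0.025188 + 0.012235 = 0.043189.
P(source 5 | evidence) = 0.025188 / 0.043189 ≈ 0.583.

0.583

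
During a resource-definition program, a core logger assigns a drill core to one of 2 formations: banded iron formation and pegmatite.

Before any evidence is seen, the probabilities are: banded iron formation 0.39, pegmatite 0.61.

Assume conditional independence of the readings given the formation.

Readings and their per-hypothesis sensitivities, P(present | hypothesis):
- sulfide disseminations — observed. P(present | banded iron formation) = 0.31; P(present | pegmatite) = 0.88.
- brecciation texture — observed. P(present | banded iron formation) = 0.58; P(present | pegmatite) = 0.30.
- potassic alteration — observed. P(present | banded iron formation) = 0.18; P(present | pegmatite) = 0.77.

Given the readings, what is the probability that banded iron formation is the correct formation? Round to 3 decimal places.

0.092

For each hypothesis, the unnormalized posterior weight is prior × product of the reading likelihoods:
  banded iron formation: 0.39 × 0.31 × 0.58 × 0.18 = 0.012622
  pegmatite: 0.61 × 0.88 × 0.30 × 0.77 = 0.124
Marginal likelihood of the evidence = 0.13662.
P(banded iron formation | evidence) = 0.012622 / 0.13662 ≈ 0.092.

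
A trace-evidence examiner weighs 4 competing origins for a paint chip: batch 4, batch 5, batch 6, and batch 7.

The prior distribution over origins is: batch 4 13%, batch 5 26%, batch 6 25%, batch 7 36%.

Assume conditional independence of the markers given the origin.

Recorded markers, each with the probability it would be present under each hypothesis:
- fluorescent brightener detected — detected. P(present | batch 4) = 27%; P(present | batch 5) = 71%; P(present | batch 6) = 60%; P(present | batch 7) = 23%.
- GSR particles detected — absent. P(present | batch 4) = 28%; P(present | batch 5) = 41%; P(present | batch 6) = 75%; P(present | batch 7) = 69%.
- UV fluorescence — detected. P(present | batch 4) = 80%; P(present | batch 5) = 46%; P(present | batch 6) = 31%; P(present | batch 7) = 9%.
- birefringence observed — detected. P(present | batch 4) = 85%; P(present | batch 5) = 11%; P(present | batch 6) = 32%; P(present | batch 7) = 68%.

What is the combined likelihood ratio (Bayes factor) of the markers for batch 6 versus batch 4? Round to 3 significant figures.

0.113

Take the product of per-marker likelihoods under each hypothesis (using 1 − P(present | H) for each absent marker), then divide.
  batch 6: 0.60 × (1 − 0.75) × 0.31 × 0.32 = 0.01488
  batch 4: 0.27 × (1 − 0.28) × 0.80 × 0.85 = 0.13219
Bayes factor = 0.01488 / 0.13219 ≈ 0.113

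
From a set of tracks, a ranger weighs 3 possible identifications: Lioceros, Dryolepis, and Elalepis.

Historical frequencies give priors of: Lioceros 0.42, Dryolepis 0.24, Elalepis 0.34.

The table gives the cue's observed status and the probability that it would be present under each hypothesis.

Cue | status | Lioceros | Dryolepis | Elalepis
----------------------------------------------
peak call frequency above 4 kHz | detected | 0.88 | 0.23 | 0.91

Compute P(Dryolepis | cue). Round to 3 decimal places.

By Bayes' rule, the unnormalized weight for each hypothesis is prior × likelihood:
  Lioceros: 0.42 × 0.88 = 0.3696
  Dryolepis: 0.24 × 0.23 = 0.0552
  Elalepis: 0.34 × 0.91 = 0.3094
Marginal likelihood of the evidence = 0.7342.
P(Dryolepis | evidence) = 0.0552 / 0.7342 ≈ 0.075.

0.075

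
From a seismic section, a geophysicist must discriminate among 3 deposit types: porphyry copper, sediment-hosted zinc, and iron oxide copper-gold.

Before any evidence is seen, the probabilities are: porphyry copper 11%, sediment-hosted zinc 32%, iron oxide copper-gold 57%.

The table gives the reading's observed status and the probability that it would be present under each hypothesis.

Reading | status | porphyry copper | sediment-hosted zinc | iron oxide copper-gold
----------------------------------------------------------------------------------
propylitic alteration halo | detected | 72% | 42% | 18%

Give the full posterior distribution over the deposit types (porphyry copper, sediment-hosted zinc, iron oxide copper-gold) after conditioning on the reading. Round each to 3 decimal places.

0.250, 0.425, 0.324

Multiply each prior by the likelihood of the reading:
  porphyry copper: 0.11 × 0.72 = 0.0792
  sediment-hosted zinc: 0.32 × 0.42 = 0.1344
  iron oxide copper-gold: 0.57 × 0.18 = 0.1026
Marginal likelihood of the evidence = 0.3162.
P(porphyry copper | evidence) = 0.0792 / 0.3162 ≈ 0.250
P(sediment-hosted zinc | evidence) = 0.1344 / 0.3162 ≈ 0.425
P(iron oxide copper-gold | evidence) = 0.1026 / 0.3162 ≈ 0.324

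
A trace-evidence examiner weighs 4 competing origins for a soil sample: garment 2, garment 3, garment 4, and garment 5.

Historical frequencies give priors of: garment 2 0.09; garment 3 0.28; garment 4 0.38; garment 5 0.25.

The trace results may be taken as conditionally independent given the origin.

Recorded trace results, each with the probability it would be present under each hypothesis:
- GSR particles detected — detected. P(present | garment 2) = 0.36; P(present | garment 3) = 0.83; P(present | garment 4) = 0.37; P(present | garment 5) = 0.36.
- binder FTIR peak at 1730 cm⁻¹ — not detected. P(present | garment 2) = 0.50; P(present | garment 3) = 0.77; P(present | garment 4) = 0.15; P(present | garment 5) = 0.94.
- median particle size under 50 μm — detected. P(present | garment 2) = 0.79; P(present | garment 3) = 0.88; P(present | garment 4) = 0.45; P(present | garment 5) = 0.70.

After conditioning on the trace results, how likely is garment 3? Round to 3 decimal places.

0.401

By Bayes' rule with conditional independence, the unnormalized weight for each hypothesis is prior × ∏ likelihoods (using 1 − P(present | H) for each absent trace result):
  garment 2: 0.09 × 0.36 × (1 − 0.50) × 0.79 = 0.012798
  garment 3: 0.28 × 0.83 × (1 − 0.77) × 0.88 = 0.047038
  garment 4: 0.38 × 0.37 × (1 − 0.15) × 0.45 = 0.05378
  garment 5: 0.25 × 0.36 × (1 − 0.94) × 0.70 = 0.00378
Normalizing constant Z = 0.012798 + 0.047038 + 0.05378 + 0.00378 = 0.1174.
P(garment 3 | evidence) = 0.047038 / 0.1174 ≈ 0.401.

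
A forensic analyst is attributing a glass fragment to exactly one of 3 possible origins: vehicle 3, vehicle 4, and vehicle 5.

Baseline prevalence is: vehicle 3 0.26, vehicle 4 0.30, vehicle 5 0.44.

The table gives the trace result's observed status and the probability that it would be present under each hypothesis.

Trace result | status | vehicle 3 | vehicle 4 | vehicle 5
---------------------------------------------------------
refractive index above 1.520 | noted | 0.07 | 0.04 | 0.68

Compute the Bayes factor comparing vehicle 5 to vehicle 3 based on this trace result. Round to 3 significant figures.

Likelihood of this trace result under each hypothesis:
  vehicle 5: 0.68
  vehicle 3: 0.07
Bayes factor = 0.68 / 0.07 ≈ 9.71

9.71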